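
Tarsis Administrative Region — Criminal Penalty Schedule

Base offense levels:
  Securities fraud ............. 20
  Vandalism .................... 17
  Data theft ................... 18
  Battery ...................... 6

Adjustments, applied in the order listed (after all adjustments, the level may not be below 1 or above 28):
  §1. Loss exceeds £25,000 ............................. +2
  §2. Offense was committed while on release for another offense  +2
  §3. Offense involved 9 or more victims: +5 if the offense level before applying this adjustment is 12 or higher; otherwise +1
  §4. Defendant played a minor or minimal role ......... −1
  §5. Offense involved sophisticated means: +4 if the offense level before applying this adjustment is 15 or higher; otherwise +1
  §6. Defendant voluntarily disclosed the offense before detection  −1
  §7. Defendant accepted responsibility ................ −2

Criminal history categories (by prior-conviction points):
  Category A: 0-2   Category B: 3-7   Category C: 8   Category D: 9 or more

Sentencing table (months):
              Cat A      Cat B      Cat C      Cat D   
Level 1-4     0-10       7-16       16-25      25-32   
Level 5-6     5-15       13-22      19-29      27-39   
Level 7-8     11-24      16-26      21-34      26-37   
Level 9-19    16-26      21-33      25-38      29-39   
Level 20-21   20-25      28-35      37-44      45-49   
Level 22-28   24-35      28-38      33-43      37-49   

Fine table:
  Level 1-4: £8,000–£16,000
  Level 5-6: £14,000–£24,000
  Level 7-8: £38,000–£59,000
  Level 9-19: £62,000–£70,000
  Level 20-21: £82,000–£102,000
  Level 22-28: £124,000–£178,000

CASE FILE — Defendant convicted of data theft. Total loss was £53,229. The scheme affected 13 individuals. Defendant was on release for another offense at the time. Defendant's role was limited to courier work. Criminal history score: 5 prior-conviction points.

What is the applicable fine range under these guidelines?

Base offense level for data theft: 18.
§1 applies: 18 + 2 = 20.
§2 applies: 20 + 2 = 22.
§3 applies (level before this adjustment is 22 ≥ 12, so +5): 22 + 5 = 27.
§4 applies: 27 − 1 = 26.
§5 does not apply.
§7 does not apply.
Final offense level: 26.
Level 26 falls in the 22-28 band.
Fine table: Level 22-28 → £124,000–£178,000.

£124,000–£178,000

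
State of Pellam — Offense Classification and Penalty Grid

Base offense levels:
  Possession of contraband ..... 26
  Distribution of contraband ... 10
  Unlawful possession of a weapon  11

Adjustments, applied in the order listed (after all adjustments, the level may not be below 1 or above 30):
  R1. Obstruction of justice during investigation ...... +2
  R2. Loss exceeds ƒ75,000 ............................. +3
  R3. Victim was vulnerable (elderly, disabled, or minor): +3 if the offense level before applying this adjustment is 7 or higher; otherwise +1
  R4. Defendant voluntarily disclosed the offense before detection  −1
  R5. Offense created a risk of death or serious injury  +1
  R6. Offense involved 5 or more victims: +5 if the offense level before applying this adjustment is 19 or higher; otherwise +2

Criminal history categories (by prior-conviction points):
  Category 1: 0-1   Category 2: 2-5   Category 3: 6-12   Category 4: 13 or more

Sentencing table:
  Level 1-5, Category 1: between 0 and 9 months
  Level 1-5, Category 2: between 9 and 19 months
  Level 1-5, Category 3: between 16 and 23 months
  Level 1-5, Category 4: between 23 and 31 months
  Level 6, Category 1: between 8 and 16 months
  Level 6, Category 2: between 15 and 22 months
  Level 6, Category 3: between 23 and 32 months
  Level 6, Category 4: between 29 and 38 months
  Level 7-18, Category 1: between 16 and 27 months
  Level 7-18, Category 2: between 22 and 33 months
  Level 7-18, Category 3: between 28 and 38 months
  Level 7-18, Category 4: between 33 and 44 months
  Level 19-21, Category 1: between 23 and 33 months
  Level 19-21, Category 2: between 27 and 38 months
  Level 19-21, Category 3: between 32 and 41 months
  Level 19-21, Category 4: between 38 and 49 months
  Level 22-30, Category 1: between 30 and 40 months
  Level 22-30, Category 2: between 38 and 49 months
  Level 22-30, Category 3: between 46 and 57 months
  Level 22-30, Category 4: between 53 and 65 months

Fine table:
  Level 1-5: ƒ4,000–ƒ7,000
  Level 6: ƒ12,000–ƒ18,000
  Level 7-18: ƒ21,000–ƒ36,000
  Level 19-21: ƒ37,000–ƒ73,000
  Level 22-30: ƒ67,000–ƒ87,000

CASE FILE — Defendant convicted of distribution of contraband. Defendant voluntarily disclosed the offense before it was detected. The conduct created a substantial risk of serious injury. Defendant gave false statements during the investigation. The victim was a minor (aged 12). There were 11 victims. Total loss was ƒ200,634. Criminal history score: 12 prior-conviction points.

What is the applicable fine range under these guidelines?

Base offense level for distribution of contraband: 10.
R1 applies: 10 + 2 = 12.
R2 applies: 12 + 3 = 15.
R3 applies (level before this adjustment is 15 ≥ 7, so +3): 15 + 3 = 18.
R4 applies: 18 − 1 = 17.
R5 applies: 17 + 1 = 18.
R6 applies (level before this adjustment is 18 < 19, so +2): 18 + 2 = 20.
Final offense level: 20.
Level 20 falls in the 19-21 band.
Fine table: Level 19-21 → ƒ37,000–ƒ73,000.

ƒ37,000–ƒ73,000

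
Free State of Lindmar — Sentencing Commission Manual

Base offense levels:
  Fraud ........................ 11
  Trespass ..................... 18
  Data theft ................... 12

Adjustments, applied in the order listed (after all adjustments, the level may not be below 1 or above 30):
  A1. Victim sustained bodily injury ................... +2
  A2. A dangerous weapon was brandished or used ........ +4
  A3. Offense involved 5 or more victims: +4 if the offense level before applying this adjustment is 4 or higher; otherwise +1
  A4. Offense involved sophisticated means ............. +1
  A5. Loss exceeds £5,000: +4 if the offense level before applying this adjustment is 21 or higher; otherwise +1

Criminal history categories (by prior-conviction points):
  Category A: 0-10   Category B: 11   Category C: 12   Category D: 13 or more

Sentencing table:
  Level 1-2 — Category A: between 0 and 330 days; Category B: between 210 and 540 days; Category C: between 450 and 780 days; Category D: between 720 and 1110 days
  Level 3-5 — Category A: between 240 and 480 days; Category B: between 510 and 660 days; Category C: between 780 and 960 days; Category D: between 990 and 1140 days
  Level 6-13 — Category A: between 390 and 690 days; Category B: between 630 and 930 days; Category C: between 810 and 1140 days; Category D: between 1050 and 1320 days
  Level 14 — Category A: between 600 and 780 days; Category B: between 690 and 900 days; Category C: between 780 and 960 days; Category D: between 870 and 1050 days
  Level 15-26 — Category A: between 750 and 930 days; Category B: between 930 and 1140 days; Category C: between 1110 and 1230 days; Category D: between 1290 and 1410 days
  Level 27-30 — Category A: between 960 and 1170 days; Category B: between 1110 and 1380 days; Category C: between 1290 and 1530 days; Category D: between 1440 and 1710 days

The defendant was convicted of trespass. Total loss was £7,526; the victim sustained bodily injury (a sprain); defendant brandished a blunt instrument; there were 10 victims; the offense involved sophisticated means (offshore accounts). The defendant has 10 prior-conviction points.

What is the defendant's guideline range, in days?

Base offense level for trespass: 18.
A1 applies: 18 + 2 = 20.
A2 applies: 20 + 4 = 24.
A3 applies (level before this adjustment is 24 ≥ 4, so +4): 24 + 4 = 28.
A4 applies: 28 + 1 = 29.
A5 applies (level before this adjustment is 29 ≥ 21, so +4): 29 + 4 = 33.
Level 33 exceeds the maximum of 30; capped at 30.
Final offense level: 30.
Criminal history: 10 prior points → Category A (0-10).
Level 30 falls in the 27-30 band.
Grid: Level 27-30 × Category A = 960-1170 days.

960-1170 days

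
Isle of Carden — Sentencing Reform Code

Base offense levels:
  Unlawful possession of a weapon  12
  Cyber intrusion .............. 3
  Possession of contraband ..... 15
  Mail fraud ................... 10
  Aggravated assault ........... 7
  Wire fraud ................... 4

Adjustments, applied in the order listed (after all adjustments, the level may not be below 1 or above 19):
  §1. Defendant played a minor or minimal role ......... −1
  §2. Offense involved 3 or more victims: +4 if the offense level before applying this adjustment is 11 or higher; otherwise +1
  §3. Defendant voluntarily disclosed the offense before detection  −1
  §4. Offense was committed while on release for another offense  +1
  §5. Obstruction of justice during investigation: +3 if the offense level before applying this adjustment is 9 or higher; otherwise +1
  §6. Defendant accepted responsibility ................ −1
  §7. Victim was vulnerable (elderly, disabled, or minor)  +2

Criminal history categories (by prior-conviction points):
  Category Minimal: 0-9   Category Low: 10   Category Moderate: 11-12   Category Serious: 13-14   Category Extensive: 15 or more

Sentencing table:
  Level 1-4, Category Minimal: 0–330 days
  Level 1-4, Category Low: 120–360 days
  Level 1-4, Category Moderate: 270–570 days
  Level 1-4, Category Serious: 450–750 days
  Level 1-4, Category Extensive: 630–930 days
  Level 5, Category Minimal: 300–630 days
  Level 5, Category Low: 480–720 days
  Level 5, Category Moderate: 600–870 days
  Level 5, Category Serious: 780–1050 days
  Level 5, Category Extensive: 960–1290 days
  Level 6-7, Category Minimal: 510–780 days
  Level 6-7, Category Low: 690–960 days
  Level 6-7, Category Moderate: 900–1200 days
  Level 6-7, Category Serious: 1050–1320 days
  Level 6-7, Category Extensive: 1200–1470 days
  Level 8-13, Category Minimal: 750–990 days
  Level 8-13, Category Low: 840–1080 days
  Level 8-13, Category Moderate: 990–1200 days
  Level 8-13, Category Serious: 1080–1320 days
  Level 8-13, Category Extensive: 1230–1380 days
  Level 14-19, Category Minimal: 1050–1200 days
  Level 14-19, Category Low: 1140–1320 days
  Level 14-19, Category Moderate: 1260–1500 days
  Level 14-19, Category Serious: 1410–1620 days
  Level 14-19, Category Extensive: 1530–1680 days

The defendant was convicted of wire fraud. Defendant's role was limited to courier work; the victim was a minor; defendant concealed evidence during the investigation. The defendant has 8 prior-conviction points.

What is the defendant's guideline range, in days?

Base offense level for wire fraud: 4.
§1 applies: 4 − 1 = 3.
§4 does not apply.
§5 applies (level before this adjustment is 3 < 9, so +1): 3 + 1 = 4.
§7 applies: 4 + 2 = 6.
Final offense level: 6.
Criminal history: 8 prior points → Category Minimal (0-9).
Level 6 falls in the 6-7 band.
Grid: Level 6-7 × Category Minimal = 510-780 days.

510-780 days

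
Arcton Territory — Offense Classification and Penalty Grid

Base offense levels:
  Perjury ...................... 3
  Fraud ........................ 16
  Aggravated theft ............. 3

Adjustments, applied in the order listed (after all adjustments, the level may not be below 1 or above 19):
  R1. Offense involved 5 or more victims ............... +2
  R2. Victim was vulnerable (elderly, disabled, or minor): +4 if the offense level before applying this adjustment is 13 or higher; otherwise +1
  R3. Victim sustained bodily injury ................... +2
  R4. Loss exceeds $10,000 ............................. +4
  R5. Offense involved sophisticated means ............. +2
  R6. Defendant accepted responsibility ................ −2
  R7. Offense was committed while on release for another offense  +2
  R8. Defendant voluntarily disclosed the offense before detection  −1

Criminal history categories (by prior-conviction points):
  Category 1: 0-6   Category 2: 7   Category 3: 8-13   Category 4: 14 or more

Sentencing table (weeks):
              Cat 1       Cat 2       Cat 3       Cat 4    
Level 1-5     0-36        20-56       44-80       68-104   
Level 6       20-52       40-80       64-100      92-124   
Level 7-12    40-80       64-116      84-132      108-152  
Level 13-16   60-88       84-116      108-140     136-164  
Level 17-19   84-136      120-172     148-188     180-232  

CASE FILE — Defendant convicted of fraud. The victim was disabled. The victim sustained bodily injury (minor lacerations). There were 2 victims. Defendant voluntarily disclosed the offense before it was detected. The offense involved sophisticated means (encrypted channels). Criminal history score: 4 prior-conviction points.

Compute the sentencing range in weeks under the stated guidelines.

Base offense level for fraud: 16.
R2 applies (level before this adjustment is 16 ≥ 13, so +4): 16 + 4 = 20.
R3 applies: 20 + 2 = 22.
R4 does not apply.
R5 applies: 22 + 2 = 24.
R7 does not apply.
R8 applies: 24 − 1 = 23.
Level 23 exceeds the maximum of 19; capped at 19.
Final offense level: 19.
Criminal history: 4 prior points → Category 1 (0-6).
Level 19 falls in the 17-19 band.
Grid: Level 17-19 × Category 1 = 84-136 weeks.

84-136 weeks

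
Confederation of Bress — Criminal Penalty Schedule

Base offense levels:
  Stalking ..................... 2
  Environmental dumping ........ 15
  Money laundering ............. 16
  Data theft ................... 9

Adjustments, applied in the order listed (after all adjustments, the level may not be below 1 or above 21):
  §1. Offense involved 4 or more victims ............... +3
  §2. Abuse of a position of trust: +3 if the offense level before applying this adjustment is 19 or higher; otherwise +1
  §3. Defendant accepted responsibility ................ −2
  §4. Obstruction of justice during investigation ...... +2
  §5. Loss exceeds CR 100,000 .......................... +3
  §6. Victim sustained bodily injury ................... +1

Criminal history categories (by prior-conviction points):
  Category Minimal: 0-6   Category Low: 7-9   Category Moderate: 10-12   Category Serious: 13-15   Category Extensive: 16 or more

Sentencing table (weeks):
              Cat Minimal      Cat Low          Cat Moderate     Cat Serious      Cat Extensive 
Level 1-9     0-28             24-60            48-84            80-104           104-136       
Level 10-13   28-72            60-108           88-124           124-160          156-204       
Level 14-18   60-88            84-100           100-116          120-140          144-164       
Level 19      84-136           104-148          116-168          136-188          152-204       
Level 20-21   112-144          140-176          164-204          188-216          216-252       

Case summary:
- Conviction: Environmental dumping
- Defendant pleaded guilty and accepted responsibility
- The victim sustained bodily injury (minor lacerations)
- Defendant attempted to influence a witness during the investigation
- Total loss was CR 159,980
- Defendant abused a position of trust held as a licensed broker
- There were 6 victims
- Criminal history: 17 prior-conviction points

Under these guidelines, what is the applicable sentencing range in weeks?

Base offense level for environmental dumping: 15.
§1 applies: 15 + 3 = 18.
§2 applies (level before this adjustment is 18 < 19, so +1): 18 + 1 = 19.
§3 applies: 19 − 2 = 17.
§4 applies: 17 + 2 = 19.
§5 applies: 19 + 3 = 22.
§6 applies: 22 + 1 = 23.
Level 23 exceeds the maximum of 21; capped at 21.
Final offense level: 21.
Criminal history: 17 prior points → Category Extensive (16+).
Level 21 falls in the 20-21 band.
Grid: Level 20-21 × Category Extensive = 216-252 weeks.

216-252 weeks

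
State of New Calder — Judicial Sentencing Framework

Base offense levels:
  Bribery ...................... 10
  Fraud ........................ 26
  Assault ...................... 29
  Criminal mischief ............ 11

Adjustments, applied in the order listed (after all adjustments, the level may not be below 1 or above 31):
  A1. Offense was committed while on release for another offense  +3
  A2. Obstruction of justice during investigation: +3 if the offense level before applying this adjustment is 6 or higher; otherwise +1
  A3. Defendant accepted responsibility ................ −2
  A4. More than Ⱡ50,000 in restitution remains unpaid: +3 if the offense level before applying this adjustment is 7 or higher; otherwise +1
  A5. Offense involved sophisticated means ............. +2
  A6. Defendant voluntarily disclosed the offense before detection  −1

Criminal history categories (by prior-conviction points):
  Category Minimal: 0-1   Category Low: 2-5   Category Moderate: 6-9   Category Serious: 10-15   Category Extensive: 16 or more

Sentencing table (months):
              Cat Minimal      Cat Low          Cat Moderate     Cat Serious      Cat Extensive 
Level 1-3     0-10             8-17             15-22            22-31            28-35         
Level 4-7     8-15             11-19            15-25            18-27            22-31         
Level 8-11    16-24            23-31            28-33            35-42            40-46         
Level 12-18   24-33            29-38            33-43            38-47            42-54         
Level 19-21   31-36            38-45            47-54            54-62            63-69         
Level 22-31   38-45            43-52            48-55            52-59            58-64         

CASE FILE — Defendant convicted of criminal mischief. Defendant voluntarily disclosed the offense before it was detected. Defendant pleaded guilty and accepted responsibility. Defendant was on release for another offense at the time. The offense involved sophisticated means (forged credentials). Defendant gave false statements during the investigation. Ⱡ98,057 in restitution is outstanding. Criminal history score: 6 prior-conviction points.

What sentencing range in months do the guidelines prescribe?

Base offense level for criminal mischief: 11.
A1 applies: 11 + 3 = 14.
A2 applies (level before this adjustment is 14 ≥ 6, so +3): 14 + 3 = 17.
A3 applies: 17 − 2 = 15.
A4 applies (level before this adjustment is 15 ≥ 7, so +3): 15 + 3 = 18.
A5 applies: 18 + 2 = 20.
A6 applies: 20 − 1 = 19.
Final offense level: 19.
Criminal history: 6 prior points → Category Moderate (6-9).
Level 19 falls in the 19-21 band.
Grid: Level 19-21 × Category Moderate = 47-54 months.

47-54 months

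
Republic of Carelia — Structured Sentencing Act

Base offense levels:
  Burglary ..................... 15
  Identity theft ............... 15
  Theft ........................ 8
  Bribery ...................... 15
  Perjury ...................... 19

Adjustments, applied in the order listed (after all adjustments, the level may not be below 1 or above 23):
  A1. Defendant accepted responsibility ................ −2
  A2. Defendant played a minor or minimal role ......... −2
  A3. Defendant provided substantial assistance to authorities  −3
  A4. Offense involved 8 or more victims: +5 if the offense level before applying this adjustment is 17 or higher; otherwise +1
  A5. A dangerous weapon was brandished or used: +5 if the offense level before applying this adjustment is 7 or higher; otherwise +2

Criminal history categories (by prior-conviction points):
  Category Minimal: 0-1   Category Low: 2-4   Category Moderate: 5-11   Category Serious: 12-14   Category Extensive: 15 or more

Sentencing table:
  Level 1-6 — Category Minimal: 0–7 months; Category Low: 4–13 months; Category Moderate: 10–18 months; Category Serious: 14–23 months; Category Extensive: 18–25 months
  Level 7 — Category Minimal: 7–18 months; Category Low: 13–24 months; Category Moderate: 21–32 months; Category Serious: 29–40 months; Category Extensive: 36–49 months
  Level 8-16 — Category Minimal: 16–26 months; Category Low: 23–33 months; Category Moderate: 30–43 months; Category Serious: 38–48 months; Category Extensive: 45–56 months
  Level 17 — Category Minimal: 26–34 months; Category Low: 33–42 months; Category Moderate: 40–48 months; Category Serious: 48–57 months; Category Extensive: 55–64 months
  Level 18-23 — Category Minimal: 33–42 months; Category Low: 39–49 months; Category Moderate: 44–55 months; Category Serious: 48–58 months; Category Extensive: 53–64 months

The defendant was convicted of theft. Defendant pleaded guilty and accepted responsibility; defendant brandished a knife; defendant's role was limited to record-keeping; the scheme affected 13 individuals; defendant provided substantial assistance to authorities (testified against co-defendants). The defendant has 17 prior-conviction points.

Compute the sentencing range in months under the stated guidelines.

18-25 months

Base offense level for theft: 8.
A1 applies: 8 − 2 = 6.
A2 applies: 6 − 2 = 4.
A3 applies: 4 − 3 = 1.
A4 applies (level before this adjustment is 1 < 17, so +1): 1 + 1 = 2.
A5 applies (level before this adjustment is 2 < 7, so +2): 2 + 2 = 4.
Final offense level: 4.
Criminal history: 17 prior points → Category Extensive (15+).
Level 4 falls in the 1-6 band.
Grid: Level 1-6 × Category Extensive = 18-25 months.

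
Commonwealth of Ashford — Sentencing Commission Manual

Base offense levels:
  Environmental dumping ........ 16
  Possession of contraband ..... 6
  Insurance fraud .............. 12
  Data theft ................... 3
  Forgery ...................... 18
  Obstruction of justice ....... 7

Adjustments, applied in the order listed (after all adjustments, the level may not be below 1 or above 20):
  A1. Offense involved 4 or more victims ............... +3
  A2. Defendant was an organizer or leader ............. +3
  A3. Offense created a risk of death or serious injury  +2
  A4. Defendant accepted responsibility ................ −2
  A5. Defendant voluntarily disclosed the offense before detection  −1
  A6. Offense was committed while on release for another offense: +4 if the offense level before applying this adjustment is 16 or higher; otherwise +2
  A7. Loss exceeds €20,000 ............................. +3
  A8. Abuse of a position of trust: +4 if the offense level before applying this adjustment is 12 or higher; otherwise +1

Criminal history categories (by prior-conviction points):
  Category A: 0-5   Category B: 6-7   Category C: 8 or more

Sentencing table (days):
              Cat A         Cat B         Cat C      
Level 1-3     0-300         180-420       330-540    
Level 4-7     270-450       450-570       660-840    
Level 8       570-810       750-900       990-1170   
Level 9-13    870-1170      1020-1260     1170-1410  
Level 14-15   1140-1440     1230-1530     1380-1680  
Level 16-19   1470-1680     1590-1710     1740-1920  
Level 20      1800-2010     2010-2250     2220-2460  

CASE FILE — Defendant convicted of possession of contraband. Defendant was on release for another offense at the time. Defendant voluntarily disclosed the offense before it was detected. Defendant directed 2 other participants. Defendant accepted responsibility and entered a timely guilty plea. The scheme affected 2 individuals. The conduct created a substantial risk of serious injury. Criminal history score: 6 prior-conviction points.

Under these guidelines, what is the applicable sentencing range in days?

Base offense level for possession of contraband: 6.
A2 applies: 6 + 3 = 9.
A3 applies: 9 + 2 = 11.
A4 applies: 11 − 2 = 9.
A5 applies: 9 − 1 = 8.
A6 applies (level before this adjustment is 8 < 16, so +2): 8 + 2 = 10.
A8 does not apply.
Final offense level: 10.
Criminal history: 6 prior points → Category B (6-7).
Level 10 falls in the 9-13 band.
Grid: Level 9-13 × Category B = 1020-1260 days.

1020-1260 days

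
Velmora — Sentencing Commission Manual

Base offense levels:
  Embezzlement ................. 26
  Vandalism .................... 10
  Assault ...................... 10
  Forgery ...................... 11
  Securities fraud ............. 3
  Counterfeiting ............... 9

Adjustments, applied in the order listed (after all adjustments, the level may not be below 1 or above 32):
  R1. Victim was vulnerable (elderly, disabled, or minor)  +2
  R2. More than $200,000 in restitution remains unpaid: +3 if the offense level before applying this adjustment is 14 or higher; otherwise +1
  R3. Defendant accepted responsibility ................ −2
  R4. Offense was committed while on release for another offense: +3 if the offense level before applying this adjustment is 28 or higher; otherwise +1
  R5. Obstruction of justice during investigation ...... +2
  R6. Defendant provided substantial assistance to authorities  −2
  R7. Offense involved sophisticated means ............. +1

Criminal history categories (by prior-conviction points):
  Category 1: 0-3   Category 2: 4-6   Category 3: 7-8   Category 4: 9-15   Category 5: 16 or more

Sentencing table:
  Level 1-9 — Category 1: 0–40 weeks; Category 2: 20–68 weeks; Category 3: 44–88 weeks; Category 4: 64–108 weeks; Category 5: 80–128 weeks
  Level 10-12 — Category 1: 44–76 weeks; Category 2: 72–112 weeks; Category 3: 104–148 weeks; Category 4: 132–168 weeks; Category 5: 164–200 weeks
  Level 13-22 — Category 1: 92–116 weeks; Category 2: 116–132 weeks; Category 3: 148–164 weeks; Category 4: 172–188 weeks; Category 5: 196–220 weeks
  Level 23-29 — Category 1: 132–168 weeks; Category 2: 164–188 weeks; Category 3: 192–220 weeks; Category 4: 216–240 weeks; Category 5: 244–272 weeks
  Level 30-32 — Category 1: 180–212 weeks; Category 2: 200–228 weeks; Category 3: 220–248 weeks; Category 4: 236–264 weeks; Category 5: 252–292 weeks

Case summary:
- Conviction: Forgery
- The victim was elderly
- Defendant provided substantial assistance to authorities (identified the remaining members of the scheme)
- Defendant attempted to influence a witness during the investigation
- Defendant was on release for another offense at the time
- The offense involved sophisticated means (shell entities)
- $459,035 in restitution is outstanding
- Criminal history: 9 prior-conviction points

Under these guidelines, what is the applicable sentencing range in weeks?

Base offense level for forgery: 11.
R1 applies: 11 + 2 = 13.
R2 applies (level before this adjustment is 13 < 14, so +1): 13 + 1 = 14.
R3 does not apply.
R4 applies (level before this adjustment is 14 < 28, so +1): 14 + 1 = 15.
R5 applies: 15 + 2 = 17.
R6 applies: 17 − 2 = 15.
R7 applies: 15 + 1 = 16.
Final offense level: 16.
Criminal history: 9 prior points → Category 4 (9-15).
Level 16 falls in the 13-22 band.
Grid: Level 13-22 × Category 4 = 172-188 weeks.

172-188 weeks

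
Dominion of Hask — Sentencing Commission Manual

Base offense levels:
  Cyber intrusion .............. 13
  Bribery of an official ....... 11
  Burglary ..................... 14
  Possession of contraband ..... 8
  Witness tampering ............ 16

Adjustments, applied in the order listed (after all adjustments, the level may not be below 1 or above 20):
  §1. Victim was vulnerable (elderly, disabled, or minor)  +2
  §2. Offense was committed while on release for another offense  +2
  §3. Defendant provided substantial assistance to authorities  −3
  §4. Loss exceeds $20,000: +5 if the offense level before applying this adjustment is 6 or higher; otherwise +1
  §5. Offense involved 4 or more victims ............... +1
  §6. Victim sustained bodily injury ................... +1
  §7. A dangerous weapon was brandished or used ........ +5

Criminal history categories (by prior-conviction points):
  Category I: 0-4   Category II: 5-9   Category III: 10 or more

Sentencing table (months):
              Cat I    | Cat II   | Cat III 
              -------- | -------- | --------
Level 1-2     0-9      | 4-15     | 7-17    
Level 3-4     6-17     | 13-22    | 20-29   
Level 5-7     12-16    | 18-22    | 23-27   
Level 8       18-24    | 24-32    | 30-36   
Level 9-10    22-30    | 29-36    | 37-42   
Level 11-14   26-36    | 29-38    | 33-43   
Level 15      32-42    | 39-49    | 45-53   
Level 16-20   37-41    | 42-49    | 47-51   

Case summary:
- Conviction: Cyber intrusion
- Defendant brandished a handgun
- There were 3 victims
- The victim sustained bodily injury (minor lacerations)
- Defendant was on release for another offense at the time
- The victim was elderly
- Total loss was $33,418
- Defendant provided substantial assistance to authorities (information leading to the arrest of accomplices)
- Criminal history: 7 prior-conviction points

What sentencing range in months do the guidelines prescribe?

Base offense level for cyber intrusion: 13.
§1 applies: 13 + 2 = 15.
§2 applies: 15 + 2 = 17.
§3 applies: 17 − 3 = 14.
§4 applies (level before this adjustment is 14 ≥ 6, so +5): 14 + 5 = 19.
§5 does not apply.
§6 applies: 19 + 1 = 20.
§7 applies: 20 + 5 = 25.
Level 25 exceeds the maximum of 20; capped at 20.
Final offense level: 20.
Criminal history: 7 prior points → Category II (5-9).
Level 20 falls in the 16-20 band.
Grid: Level 16-20 × Category II = 42-49 months.

42-49 months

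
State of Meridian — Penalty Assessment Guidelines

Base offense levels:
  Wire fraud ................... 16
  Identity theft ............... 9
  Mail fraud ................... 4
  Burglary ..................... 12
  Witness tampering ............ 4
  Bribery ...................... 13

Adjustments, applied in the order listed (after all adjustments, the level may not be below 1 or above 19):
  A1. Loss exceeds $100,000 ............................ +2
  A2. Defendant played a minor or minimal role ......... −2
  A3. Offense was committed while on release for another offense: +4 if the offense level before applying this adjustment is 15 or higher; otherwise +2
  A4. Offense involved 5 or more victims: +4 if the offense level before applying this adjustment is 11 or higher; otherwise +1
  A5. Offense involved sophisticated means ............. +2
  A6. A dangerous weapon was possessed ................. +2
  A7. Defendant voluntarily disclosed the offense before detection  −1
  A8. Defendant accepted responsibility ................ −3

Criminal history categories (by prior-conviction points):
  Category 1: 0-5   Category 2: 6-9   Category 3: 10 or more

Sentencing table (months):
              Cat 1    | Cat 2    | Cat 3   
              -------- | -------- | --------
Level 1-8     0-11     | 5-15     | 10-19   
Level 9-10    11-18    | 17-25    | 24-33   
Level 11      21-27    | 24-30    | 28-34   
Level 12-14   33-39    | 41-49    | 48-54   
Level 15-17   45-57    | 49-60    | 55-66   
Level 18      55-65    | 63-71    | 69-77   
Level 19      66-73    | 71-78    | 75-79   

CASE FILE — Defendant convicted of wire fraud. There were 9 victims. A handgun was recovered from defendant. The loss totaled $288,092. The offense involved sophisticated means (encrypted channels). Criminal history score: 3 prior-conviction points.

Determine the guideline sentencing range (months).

Base offense level for wire fraud: 16.
A1 applies: 16 + 2 = 18.
A2 does not apply.
A4 applies (level before this adjustment is 18 ≥ 11, so +4): 18 + 4 = 22.
A5 applies: 22 + 2 = 24.
A6 applies: 24 + 2 = 26.
Level 26 exceeds the maximum of 19; capped at 19.
Final offense level: 19.
Criminal history: 3 prior points → Category 1 (0-5).
Level 19 falls in the 19 band.
Grid: Level 19 × Category 1 = 66-73 months.

66-73 months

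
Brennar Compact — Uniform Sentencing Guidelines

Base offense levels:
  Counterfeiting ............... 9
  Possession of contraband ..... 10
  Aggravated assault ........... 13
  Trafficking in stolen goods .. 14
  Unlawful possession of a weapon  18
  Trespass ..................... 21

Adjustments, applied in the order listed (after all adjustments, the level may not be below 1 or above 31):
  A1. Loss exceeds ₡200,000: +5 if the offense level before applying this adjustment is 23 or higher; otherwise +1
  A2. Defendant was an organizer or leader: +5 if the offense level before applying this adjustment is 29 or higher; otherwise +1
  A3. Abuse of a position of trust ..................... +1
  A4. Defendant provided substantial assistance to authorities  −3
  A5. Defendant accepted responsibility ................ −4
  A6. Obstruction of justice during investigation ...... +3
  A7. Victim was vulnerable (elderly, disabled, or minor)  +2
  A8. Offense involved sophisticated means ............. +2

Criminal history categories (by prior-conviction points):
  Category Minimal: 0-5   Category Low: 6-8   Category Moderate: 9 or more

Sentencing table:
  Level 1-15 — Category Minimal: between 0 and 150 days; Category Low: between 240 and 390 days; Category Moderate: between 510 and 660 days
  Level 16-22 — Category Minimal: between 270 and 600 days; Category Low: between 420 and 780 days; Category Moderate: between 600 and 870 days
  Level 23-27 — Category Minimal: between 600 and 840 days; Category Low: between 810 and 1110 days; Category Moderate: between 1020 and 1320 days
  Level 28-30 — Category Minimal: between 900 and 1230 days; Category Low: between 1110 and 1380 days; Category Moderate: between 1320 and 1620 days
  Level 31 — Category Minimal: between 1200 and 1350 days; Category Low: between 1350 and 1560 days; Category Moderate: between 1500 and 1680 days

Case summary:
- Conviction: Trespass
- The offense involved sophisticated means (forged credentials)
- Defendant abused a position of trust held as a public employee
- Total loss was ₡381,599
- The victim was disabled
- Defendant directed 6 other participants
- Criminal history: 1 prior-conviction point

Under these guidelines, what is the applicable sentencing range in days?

900-1230 days

Base offense level for trespass: 21.
A1 applies (level before this adjustment is 21 < 23, so +1): 21 + 1 = 22.
A2 applies (level before this adjustment is 22 < 29, so +1): 22 + 1 = 23.
A3 applies: 23 + 1 = 24.
A5 does not apply.
A7 applies: 24 + 2 = 26.
A8 applies: 26 + 2 = 28.
Final offense level: 28.
Criminal history: 1 prior point → Category Minimal (0-5).
Level 28 falls in the 28-30 band.
Grid: Level 28-30 × Category Minimal = 900-1230 days.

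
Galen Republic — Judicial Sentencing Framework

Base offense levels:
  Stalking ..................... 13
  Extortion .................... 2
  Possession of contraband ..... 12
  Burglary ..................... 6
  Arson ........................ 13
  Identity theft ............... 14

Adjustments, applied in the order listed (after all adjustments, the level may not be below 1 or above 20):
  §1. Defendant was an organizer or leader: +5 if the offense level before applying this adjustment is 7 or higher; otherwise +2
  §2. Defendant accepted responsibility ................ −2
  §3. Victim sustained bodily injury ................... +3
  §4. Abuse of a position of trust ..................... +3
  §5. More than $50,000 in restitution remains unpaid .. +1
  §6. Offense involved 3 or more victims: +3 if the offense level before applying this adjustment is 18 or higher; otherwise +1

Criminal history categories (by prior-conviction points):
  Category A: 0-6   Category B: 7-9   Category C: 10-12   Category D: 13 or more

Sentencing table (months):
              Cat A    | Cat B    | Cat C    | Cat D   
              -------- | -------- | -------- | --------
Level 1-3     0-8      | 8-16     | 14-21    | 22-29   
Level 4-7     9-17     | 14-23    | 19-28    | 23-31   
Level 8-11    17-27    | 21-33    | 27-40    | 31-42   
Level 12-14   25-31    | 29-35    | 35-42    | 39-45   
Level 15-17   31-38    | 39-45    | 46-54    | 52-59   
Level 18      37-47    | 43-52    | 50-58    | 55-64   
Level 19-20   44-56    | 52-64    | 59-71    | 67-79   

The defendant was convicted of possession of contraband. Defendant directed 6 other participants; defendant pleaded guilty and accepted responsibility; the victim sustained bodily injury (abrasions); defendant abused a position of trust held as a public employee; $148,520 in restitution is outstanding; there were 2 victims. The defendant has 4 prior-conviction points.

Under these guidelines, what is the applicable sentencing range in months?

44-56 months

Base offense level for possession of contraband: 12.
§1 applies (level before this adjustment is 12 ≥ 7, so +5): 12 + 5 = 17.
§2 applies: 17 − 2 = 15.
§3 applies: 15 + 3 = 18.
§4 applies: 18 + 3 = 21.
§5 applies: 21 + 1 = 22.
§6 does not apply.
Level 22 exceeds the maximum of 20; capped at 20.
Final offense level: 20.
Criminal history: 4 prior points → Category A (0-6).
Level 20 falls in the 19-20 band.
Grid: Level 19-20 × Category A = 44-56 months.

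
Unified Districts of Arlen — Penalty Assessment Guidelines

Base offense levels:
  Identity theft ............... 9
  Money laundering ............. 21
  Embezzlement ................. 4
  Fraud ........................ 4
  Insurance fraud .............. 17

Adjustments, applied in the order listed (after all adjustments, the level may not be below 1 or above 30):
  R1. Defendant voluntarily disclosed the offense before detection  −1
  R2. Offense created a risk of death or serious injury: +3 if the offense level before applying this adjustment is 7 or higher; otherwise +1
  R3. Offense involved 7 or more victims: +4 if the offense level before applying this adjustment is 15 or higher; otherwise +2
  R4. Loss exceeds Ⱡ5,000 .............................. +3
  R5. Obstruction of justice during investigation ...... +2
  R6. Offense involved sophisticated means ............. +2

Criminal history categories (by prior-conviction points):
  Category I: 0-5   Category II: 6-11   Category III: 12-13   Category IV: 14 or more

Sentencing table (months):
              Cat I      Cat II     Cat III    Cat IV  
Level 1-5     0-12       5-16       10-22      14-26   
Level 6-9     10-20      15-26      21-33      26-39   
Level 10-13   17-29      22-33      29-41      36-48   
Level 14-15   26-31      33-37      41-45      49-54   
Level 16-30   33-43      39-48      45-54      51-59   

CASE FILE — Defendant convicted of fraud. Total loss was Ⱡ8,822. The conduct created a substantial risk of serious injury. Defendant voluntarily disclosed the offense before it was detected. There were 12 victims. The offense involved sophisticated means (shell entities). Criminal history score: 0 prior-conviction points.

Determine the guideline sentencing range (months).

17-29 months

Base offense level for fraud: 4.
R1 applies: 4 − 1 = 3.
R2 applies (level before this adjustment is 3 < 7, so +1): 3 + 1 = 4.
R3 applies (level before this adjustment is 4 < 15, so +2): 4 + 2 = 6.
R4 applies: 6 + 3 = 9.
R6 applies: 9 + 2 = 11.
Final offense level: 11.
Criminal history: 0 prior points → Category I (0-5).
Level 11 falls in the 10-13 band.
Grid: Level 10-13 × Category I = 17-29 months.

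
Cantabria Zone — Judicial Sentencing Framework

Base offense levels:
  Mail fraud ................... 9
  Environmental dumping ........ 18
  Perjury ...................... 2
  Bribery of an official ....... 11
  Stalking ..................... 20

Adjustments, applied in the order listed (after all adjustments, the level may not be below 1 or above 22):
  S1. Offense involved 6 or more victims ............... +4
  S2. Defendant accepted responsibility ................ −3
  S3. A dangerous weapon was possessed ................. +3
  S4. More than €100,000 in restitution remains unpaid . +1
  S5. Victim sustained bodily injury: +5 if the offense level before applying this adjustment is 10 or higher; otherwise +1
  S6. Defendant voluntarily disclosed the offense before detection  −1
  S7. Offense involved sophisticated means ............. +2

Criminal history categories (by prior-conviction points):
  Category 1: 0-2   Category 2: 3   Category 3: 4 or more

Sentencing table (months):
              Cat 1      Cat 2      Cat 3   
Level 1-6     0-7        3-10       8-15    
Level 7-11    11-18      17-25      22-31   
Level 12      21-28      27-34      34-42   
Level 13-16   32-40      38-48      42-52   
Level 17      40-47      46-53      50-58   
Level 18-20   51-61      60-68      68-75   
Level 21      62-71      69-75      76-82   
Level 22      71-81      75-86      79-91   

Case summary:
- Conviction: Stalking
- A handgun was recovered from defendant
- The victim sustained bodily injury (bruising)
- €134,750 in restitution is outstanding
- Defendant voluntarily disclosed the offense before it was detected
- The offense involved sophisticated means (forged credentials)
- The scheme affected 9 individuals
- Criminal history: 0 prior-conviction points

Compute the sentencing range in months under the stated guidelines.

71-81 months

Base offense level for stalking: 20.
S1 applies: 20 + 4 = 24.
S3 applies: 24 + 3 = 27.
S4 applies: 27 + 1 = 28.
S5 applies (level before this adjustment is 28 ≥ 10, so +5): 28 + 5 = 33.
S6 applies: 33 − 1 = 32.
S7 applies: 32 + 2 = 34.
Level 34 exceeds the maximum of 22; capped at 22.
Final offense level: 22.
Criminal history: 0 prior points → Category 1 (0-2).
Level 22 falls in the 22 band.
Grid: Level 22 × Category 1 = 71-81 months.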